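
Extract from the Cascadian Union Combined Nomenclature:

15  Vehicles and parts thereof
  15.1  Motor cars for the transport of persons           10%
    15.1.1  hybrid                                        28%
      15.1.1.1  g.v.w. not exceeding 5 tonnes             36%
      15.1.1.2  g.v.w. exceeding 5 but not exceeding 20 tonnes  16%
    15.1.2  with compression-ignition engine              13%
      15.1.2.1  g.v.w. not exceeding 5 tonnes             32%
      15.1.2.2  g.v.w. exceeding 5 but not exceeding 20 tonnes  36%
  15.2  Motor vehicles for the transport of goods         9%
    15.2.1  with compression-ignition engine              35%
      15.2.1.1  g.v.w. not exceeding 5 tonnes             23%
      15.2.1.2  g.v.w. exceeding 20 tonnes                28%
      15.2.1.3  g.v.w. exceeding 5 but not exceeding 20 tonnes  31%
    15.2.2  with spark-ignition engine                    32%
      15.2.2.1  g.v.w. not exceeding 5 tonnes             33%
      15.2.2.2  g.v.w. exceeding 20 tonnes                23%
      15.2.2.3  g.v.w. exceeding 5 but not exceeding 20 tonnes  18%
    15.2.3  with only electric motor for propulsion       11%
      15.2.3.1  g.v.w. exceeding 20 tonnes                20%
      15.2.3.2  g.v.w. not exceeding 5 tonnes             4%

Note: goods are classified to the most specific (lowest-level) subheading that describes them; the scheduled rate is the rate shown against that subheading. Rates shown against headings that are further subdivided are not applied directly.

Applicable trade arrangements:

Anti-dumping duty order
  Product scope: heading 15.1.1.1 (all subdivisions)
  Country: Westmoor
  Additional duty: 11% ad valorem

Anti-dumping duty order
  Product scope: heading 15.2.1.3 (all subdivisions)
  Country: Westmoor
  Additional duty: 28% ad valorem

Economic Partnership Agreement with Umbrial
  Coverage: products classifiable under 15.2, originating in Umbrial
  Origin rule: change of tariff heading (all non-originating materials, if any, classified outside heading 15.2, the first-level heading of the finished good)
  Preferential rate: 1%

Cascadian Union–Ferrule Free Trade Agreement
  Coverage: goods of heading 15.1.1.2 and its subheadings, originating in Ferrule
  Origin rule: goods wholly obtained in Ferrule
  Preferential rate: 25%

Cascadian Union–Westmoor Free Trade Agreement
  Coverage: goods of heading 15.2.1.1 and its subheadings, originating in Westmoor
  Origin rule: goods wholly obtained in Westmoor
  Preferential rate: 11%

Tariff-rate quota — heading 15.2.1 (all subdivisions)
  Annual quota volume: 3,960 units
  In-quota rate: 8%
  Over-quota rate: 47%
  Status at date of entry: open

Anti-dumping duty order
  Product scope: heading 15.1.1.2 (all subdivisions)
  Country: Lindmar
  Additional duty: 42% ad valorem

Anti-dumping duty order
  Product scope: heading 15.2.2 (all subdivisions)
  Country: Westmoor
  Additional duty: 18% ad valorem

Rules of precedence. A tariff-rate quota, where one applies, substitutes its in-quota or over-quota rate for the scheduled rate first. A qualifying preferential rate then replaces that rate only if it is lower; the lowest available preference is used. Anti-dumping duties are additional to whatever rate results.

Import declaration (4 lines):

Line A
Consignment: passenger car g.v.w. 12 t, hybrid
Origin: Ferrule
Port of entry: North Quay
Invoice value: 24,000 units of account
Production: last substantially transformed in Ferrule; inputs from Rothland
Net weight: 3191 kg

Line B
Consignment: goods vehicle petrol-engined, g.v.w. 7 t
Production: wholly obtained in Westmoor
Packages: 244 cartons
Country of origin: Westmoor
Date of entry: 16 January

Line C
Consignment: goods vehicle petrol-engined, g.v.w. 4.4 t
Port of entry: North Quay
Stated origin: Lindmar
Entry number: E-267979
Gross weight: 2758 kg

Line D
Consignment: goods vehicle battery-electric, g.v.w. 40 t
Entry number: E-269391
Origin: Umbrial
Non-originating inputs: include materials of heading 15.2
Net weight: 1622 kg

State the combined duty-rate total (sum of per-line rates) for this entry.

Line A: passenger car → 15.1; hybrid → 15.1.1; g.v.w. 12 t → 15.1.1.2. Scheduled 16%. Ferrule agreement on 15.1.1.2: not wholly obtained. → 16%.
Line B: goods vehicle → 15.2; petrol-engined → 15.2.2; g.v.w. 7 t → 15.2.2.3. Scheduled 18%. Westmoor agreement on 15.2.1.1: 15.2.2.3 not covered; anti-dumping (Westmoor, 15.2.2): +18%; total 18% + 18% = 36%. → 36%.
Line C: goods vehicle → 15.2; petrol-engined → 15.2.2; g.v.w. 4.4 t → 15.2.2.1. Scheduled 33%. No special measure applies. → 33%.
Line D: goods vehicle → 15.2; battery-electric → 15.2.3; g.v.w. 40 t → 15.2.3.1. Scheduled 20%. Umbrial agreement on 15.2: CTH not met. → 20%.
Sum: 16% + 36% + 33% + 20% = 105%.

105%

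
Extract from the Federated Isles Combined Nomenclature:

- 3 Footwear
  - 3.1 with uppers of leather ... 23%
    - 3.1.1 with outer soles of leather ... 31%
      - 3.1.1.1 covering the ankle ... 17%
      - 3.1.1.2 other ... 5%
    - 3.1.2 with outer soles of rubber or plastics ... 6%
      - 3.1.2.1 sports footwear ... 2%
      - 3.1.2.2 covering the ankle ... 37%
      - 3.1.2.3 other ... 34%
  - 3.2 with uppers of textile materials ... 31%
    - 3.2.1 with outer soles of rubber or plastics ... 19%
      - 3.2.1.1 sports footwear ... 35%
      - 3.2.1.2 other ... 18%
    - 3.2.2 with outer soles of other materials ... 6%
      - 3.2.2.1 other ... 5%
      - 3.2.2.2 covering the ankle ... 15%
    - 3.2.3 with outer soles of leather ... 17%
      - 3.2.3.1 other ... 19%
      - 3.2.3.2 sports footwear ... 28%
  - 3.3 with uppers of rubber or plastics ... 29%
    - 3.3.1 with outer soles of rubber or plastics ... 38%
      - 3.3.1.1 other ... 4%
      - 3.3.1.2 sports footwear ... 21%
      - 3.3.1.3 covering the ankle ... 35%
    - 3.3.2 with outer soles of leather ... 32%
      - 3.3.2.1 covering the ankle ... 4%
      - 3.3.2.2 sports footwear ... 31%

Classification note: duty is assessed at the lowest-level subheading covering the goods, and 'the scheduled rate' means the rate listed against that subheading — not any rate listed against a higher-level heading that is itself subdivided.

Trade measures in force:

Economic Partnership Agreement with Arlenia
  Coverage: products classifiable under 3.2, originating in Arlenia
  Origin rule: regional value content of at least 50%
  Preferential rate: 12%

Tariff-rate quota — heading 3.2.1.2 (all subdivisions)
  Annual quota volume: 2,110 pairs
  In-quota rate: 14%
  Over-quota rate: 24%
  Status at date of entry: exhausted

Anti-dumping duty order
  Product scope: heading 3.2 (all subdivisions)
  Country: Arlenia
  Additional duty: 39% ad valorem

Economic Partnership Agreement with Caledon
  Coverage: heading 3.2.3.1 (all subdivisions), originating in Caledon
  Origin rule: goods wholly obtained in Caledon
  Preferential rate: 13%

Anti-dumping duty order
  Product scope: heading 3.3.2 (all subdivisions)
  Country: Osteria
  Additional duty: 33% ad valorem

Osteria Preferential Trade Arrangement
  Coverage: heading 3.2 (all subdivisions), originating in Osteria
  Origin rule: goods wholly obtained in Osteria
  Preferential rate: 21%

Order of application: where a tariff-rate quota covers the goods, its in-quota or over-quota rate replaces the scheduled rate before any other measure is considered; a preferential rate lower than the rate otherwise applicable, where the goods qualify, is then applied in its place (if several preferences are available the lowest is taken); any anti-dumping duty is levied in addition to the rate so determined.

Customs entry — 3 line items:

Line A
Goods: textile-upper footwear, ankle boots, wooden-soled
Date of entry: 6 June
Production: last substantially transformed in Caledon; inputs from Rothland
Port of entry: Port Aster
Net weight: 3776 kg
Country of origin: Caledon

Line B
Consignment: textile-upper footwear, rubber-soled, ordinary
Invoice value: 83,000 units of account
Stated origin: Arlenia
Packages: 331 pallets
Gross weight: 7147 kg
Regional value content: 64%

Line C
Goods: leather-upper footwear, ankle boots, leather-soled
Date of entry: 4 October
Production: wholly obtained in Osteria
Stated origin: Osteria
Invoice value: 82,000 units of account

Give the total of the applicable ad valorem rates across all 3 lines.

Line A: textile-upper → 3.2; wooden-soled → 3.2.2; ankle boots → 3.2.2.2. Scheduled 15%. Caledon agreement on 3.2.3.1: 3.2.2.2 not covered. → 15%.
Line B: textile-upper → 3.2; rubber-soled → 3.2.1; ordinary → 3.2.1.2. Scheduled 18%. quota on 3.2.1.2 exhausted → over-quota 24%; Arlenia agreement on 3.2: RVC ≥ 50% → 12% available; preferential 12%; anti-dumping (Arlenia, 3.2): +39%; total 12% + 39% = 51%. → 51%.
Line C: leather-upper → 3.1; leather-soled → 3.1.1; ankle boots → 3.1.1.1. Scheduled 17%. Osteria agreement on 3.2: 3.1.1.1 not covered. → 17%.
Sum: 15% + 51% + 17% = 83%.

83%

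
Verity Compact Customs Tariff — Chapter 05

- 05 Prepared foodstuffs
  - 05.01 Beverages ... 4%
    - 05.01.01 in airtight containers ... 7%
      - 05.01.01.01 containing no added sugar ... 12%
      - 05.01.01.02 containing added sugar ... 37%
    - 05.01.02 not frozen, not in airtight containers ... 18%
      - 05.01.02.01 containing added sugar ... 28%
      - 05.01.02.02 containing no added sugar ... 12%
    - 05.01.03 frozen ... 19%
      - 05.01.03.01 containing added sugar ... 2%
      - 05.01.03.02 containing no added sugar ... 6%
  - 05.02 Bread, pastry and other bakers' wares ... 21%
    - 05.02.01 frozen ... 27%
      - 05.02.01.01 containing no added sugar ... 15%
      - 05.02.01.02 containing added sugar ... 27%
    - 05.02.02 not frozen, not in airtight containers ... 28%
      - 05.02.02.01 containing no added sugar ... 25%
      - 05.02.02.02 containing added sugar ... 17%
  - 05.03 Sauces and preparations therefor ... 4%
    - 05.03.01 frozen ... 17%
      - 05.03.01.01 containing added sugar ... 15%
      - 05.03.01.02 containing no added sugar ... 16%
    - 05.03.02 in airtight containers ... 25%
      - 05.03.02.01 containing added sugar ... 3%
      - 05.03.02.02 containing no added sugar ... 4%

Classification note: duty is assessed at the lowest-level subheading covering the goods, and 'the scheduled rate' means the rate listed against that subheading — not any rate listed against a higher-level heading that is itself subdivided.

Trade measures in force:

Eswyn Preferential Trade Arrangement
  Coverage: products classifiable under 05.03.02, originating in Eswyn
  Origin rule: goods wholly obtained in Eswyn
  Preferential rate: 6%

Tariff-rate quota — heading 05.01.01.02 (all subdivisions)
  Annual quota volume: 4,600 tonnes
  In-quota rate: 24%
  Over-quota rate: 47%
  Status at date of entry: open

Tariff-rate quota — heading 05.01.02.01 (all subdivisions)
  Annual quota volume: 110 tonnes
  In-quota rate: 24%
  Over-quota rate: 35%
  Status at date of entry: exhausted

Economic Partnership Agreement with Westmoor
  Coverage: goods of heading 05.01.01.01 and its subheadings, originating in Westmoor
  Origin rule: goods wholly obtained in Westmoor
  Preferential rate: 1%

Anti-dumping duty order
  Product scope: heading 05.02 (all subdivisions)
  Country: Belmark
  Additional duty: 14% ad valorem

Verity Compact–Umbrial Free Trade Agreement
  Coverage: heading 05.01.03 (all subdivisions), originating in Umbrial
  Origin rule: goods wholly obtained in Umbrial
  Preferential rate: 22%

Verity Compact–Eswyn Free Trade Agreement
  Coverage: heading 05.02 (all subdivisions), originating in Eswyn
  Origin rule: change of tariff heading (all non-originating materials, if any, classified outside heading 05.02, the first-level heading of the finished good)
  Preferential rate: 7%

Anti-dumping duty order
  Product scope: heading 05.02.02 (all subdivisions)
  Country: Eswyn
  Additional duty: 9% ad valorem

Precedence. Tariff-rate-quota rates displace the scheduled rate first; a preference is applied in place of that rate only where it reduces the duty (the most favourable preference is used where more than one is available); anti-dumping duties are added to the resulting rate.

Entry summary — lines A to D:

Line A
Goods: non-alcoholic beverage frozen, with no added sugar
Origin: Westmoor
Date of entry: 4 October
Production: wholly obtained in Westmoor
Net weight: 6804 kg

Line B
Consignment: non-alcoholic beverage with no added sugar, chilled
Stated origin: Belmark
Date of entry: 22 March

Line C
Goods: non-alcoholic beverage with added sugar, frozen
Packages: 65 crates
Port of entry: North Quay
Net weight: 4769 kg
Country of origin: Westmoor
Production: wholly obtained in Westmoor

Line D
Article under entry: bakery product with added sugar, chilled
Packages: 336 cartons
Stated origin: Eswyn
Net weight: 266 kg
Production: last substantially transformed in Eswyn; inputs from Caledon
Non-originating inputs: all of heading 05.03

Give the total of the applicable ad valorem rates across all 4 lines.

Line A: non-alcoholic beverage → 05.01; frozen → 05.01.03; with no added sugar → 05.01.03.02. Scheduled 6%. Westmoor agreement on 05.01.01.01: 05.01.03.02 not covered. → 6%.
Line B: non-alcoholic beverage → 05.01; chilled → 05.01.02; with no added sugar → 05.01.02.02. Scheduled 12%. No special measure applies. → 12%.
Line C: non-alcoholic beverage → 05.01; frozen → 05.01.03; with added sugar → 05.01.03.01. Scheduled 2%. Westmoor agreement on 05.01.01.01: 05.01.03.01 not covered. → 2%.
Line D: bakery product → 05.02; chilled → 05.02.02; with added sugar → 05.02.02.02. Scheduled 17%. Eswyn agreement on 05.03.02: 05.02.02.02 not covered; Eswyn agreement on 05.02: CTH met → 7% available; preferential 7%; anti-dumping (Eswyn, 05.02.02): +9%; total 7% + 9% = 16%. → 16%.
Sum: 6% + 12% + 2% + 16% = 36%.

36%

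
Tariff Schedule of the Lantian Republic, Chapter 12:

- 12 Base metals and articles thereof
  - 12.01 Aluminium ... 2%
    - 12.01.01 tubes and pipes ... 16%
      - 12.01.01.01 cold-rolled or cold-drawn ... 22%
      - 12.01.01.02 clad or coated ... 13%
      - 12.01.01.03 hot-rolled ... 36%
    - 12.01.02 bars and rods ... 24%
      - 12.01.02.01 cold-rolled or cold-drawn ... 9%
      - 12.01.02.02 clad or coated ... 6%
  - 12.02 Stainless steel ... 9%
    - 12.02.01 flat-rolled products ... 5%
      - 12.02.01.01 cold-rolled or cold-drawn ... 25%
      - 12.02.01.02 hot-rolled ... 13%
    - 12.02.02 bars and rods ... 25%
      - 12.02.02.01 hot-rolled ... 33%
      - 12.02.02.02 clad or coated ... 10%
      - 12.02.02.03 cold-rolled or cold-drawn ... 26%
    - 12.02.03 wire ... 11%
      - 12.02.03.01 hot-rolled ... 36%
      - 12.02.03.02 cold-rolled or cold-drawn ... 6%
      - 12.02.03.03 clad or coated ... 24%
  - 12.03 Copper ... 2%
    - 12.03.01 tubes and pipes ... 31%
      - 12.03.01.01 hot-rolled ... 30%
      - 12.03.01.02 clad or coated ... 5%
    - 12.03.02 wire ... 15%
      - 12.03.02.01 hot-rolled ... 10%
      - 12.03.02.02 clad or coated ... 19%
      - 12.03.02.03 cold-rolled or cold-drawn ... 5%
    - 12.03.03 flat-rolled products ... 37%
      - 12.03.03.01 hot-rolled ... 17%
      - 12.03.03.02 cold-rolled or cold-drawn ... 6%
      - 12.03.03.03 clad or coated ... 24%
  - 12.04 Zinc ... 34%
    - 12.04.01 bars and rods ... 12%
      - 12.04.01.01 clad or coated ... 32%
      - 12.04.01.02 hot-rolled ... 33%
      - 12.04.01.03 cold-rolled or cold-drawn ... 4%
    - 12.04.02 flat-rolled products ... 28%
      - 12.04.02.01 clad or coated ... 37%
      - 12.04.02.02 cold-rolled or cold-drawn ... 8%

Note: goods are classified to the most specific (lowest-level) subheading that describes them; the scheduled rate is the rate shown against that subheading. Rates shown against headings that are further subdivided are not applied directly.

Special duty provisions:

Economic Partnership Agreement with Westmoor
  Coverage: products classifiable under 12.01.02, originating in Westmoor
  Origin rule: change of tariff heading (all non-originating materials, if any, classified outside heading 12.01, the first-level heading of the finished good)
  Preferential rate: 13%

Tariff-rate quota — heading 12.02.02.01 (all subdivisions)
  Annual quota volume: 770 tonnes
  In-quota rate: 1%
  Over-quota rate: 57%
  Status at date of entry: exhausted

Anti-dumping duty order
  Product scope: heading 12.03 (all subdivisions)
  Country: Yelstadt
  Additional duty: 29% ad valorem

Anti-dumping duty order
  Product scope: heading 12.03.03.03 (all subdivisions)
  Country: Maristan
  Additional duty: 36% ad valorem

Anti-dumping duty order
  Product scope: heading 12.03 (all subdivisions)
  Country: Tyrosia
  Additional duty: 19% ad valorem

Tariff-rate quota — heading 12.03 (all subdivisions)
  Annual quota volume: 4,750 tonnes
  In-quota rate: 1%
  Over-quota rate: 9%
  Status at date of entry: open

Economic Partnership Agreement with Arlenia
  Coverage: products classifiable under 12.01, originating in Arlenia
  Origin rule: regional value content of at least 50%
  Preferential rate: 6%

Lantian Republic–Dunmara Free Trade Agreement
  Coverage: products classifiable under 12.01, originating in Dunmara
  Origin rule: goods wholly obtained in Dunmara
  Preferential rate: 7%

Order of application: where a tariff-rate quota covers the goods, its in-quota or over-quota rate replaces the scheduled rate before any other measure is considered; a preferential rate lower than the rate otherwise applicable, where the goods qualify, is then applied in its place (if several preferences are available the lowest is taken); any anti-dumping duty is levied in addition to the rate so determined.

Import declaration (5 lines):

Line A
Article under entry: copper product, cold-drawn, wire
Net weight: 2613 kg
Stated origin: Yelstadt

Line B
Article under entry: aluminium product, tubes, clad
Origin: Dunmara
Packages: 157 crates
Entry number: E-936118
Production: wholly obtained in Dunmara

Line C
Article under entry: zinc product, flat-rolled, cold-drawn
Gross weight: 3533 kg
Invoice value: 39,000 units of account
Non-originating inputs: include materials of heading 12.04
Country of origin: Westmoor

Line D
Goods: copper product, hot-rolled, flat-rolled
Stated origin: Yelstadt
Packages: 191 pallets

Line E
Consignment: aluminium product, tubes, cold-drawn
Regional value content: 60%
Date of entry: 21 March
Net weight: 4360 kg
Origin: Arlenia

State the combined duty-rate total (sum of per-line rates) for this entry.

81%

Line A: copper → 12.03; wire → 12.03.02; cold-drawn → 12.03.02.03. Scheduled 5%. quota on 12.03 open → in-quota 1%; anti-dumping (Yelstadt, 12.03): +29%; total 1% + 29% = 30%. → 30%.
Line B: aluminium → 12.01; tubes → 12.01.01; clad → 12.01.01.02. Scheduled 13%. Dunmara agreement on 12.01: wholly obtained → 7% available; preferential 7%. → 7%.
Line C: zinc → 12.04; flat-rolled → 12.04.02; cold-drawn → 12.04.02.02. Scheduled 8%. Westmoor agreement on 12.01.02: 12.04.02.02 not covered. → 8%.
Line D: copper → 12.03; flat-rolled → 12.03.03; hot-rolled → 12.03.03.01. Scheduled 17%. quota on 12.03 open → in-quota 1%; anti-dumping (Yelstadt, 12.03): +29%; total 1% + 29% = 30%. → 30%.
Line E: aluminium → 12.01; tubes → 12.01.01; cold-drawn → 12.01.01.01. Scheduled 22%. Arlenia agreement on 12.01: RVC ≥ 50% → 6% available; preferential 6%. → 6%.
Sum: 30% + 7% + 8% + 30% + 6% = 81%.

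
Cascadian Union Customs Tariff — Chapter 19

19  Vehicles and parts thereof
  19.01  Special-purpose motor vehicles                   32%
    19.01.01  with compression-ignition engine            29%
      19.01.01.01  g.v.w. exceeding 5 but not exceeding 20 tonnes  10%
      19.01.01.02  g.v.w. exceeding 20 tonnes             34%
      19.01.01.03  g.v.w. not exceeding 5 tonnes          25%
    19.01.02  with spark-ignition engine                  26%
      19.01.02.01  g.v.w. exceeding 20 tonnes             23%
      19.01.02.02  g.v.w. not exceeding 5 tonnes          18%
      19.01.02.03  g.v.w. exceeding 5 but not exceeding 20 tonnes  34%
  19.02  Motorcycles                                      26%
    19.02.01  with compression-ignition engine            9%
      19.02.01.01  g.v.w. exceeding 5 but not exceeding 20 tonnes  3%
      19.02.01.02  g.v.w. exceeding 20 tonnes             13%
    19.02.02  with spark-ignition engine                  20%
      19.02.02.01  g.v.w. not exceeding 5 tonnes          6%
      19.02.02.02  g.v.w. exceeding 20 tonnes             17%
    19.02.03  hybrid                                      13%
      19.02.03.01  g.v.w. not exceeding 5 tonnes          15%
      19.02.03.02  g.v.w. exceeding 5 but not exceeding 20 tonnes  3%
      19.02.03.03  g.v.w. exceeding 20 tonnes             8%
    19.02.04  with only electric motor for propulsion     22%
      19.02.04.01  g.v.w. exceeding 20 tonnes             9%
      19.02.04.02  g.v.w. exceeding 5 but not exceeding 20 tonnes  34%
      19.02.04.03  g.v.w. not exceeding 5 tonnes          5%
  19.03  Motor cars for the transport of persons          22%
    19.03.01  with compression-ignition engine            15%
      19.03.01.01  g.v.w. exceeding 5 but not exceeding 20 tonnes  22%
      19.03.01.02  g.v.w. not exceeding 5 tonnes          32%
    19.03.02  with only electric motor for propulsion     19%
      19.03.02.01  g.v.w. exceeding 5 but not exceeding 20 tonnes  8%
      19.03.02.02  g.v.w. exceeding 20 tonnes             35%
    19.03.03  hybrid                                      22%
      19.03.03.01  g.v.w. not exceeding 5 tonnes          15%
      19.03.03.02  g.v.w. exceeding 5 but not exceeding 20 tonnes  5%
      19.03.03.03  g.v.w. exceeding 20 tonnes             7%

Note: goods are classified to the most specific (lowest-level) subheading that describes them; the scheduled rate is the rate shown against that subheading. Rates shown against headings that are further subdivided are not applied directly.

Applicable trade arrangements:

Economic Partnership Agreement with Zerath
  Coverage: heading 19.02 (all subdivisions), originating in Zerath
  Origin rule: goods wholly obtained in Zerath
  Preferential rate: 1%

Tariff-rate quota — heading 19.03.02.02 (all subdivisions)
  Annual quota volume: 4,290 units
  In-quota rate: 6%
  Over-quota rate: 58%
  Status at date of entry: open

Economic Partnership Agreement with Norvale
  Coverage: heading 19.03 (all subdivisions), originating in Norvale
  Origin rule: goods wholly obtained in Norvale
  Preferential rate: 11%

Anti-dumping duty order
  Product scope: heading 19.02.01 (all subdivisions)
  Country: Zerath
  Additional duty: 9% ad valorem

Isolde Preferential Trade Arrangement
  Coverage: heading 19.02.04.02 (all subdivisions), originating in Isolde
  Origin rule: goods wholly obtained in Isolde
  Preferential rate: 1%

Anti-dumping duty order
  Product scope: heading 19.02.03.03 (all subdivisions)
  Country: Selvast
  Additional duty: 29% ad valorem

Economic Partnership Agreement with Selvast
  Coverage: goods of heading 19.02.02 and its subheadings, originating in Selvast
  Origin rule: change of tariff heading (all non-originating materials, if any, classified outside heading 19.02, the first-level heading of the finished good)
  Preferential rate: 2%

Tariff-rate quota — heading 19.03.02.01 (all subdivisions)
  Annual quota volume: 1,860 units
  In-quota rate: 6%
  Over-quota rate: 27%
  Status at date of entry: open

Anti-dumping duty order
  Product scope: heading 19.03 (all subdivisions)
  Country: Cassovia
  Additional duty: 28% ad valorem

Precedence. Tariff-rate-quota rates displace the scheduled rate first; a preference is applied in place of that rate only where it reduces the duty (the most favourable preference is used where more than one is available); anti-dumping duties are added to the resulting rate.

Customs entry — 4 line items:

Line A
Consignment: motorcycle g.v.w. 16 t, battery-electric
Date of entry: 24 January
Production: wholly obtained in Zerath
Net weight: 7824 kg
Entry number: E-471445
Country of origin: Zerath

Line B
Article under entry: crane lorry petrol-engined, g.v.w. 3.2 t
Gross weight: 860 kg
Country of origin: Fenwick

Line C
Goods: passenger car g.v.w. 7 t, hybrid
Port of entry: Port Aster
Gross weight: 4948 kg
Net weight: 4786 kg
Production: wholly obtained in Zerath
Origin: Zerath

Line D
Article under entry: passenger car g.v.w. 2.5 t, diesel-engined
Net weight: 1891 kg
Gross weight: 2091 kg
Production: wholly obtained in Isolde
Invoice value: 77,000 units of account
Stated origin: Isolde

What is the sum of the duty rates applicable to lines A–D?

Line A: motorcycle → 19.02; battery-electric → 19.02.04; g.v.w. 16 t → 19.02.04.02. Scheduled 34%. Zerath agreement on 19.02: wholly obtained → 1% available; preferential 1%. → 1%.
Line B: crane lorry → 19.01; petrol-engined → 19.01.02; g.v.w. 3.2 t → 19.01.02.02. Scheduled 18%. No special measure applies. → 18%.
Line C: passenger car → 19.03; hybrid → 19.03.03; g.v.w. 7 t → 19.03.03.02. Scheduled 5%. Zerath agreement on 19.02: 19.03.03.02 not covered. → 5%.
Line D: passenger car → 19.03; diesel-engined → 19.03.01; g.v.w. 2.5 t → 19.03.01.02. Scheduled 32%. Isolde agreement on 19.02.04.02: 19.03.01.02 not covered. → 32%.
Sum: 1% + 18% + 5% + 32% = 56%.

56%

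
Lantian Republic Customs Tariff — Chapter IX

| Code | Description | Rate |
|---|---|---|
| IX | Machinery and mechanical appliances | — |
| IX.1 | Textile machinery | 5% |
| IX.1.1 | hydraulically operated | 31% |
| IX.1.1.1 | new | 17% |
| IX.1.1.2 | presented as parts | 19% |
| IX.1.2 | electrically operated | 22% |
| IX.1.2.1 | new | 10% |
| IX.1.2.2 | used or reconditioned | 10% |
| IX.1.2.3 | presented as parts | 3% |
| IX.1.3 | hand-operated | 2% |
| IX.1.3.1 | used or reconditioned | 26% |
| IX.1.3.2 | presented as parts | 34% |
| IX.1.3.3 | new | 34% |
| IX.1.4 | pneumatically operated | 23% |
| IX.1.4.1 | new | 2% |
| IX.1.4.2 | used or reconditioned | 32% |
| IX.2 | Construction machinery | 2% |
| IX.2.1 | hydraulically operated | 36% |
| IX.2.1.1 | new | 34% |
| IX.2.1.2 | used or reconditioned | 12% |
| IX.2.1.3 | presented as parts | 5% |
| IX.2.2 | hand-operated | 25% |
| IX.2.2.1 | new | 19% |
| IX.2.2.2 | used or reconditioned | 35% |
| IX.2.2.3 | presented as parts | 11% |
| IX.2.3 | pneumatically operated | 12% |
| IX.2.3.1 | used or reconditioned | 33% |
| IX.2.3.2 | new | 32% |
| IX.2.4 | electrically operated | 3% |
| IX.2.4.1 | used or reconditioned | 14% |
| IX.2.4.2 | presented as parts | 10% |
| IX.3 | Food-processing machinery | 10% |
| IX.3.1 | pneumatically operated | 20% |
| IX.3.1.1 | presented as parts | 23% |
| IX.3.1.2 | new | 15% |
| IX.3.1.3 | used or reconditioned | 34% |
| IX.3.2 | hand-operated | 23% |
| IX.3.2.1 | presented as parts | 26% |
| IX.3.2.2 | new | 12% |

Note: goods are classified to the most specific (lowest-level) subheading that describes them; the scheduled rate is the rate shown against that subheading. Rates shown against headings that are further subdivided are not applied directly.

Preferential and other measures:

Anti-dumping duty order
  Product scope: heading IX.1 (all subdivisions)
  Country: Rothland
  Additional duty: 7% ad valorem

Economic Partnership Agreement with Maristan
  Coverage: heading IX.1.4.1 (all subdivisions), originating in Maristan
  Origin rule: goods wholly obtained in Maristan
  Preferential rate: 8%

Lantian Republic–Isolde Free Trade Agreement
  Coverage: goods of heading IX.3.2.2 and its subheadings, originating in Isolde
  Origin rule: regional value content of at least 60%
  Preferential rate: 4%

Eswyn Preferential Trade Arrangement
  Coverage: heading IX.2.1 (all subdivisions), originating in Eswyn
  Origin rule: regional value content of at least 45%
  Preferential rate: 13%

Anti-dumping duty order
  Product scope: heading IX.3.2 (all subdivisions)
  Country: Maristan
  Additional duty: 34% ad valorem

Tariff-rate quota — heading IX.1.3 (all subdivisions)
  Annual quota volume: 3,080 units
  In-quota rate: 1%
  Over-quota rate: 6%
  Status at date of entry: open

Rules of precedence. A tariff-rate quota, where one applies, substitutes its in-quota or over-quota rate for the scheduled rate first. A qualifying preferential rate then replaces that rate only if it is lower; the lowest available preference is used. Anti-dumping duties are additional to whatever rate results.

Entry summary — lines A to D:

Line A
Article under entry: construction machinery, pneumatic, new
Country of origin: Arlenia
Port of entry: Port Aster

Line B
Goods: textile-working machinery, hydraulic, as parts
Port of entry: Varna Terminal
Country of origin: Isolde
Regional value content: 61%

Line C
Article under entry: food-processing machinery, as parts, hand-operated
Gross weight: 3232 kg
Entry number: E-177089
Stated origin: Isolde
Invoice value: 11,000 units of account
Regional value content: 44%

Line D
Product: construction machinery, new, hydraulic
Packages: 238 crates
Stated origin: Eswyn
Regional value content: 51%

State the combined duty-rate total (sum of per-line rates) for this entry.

90%

Line A: construction → IX.2; pneumatic → IX.2.3; new → IX.2.3.2. Scheduled 32%. No special measure applies. → 32%.
Line B: textile-working → IX.1; hydraulic → IX.1.1; as parts → IX.1.1.2. Scheduled 19%. Isolde agreement on IX.3.2.2: IX.1.1.2 not covered. → 19%.
Line C: food-processing → IX.3; hand-operated → IX.3.2; as parts → IX.3.2.1. Scheduled 26%. Isolde agreement on IX.3.2.2: IX.3.2.1 not covered. → 26%.
Line D: construction → IX.2; hydraulic → IX.2.1; new → IX.2.1.1. Scheduled 34%. Eswyn agreement on IX.2.1: RVC ≥ 45% → 13% available; preferential 13%. → 13%.
Sum: 32% + 19% + 26% + 13% = 90%.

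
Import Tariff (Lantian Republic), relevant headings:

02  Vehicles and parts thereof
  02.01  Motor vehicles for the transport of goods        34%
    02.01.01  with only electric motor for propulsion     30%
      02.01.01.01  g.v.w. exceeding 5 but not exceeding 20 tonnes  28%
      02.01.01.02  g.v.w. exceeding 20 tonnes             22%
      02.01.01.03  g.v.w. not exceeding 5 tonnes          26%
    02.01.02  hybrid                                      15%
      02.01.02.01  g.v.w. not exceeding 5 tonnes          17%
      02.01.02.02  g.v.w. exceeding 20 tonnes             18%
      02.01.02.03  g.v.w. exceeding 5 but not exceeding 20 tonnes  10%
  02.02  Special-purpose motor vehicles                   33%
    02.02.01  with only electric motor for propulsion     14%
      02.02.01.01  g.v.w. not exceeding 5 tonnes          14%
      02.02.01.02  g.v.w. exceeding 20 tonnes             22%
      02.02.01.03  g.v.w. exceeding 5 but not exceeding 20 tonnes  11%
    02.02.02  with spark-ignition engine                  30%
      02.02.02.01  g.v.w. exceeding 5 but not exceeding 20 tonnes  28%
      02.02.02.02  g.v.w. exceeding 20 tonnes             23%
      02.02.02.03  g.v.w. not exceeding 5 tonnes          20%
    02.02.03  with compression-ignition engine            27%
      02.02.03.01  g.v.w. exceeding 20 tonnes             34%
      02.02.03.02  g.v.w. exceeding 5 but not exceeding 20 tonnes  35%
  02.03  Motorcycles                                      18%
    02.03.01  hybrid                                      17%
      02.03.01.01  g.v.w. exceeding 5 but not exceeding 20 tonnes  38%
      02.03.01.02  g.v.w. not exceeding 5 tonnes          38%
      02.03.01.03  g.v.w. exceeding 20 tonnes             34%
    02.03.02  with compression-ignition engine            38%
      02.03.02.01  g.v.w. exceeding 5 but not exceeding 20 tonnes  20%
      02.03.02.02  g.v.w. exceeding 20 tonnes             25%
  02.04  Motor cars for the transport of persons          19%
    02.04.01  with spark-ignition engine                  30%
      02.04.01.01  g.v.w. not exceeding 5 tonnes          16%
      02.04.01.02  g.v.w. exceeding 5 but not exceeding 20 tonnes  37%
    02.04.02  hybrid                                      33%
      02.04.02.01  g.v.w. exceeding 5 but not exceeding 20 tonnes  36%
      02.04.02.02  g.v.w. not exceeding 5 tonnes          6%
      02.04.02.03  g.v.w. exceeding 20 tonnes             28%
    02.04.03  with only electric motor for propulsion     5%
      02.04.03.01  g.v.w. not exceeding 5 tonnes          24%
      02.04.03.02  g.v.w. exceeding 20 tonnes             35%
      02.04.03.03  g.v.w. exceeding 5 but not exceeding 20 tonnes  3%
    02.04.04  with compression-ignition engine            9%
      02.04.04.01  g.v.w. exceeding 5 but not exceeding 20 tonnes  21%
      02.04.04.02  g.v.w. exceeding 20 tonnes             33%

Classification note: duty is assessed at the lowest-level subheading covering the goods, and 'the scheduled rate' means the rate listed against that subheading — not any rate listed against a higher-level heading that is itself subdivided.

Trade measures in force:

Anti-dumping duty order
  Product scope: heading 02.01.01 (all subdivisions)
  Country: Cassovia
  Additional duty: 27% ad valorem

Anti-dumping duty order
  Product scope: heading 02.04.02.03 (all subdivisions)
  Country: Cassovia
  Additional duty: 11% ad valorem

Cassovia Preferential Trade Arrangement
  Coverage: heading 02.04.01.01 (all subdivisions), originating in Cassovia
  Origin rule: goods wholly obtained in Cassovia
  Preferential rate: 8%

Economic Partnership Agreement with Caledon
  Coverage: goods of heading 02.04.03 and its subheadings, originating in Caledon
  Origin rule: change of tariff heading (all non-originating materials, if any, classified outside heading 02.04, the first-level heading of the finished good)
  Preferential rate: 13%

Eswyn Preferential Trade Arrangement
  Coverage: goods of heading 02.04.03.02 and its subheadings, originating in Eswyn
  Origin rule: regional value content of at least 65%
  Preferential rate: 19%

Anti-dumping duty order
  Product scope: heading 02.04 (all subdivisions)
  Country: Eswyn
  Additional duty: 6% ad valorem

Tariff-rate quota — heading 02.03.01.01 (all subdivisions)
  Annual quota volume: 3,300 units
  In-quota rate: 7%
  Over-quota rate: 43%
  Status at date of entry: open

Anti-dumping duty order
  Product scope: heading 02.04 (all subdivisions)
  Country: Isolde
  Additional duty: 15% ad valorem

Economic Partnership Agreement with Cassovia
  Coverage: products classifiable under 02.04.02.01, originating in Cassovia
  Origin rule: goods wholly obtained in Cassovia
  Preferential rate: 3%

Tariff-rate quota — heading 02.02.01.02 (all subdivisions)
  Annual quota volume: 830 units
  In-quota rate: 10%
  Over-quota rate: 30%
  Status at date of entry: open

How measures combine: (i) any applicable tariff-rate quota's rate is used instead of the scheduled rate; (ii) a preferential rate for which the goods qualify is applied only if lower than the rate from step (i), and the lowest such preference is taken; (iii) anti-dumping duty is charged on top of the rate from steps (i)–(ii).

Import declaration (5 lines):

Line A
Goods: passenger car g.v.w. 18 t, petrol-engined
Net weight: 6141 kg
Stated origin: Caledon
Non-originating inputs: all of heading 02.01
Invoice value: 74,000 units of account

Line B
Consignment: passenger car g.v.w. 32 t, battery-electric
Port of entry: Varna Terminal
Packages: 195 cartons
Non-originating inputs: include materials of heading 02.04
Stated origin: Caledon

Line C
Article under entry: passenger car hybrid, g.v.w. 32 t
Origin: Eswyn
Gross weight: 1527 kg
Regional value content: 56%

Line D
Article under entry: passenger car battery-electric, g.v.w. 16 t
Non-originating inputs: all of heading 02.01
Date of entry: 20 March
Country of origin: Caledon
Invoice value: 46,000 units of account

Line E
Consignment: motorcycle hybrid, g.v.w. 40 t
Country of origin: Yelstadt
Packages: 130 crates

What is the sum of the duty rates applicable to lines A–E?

Line A: passenger car → 02.04; petrol-engined → 02.04.01; g.v.w. 18 t → 02.04.01.02. Scheduled 37%. Caledon agreement on 02.04.03: 02.04.01.02 not covered. → 37%.
Line B: passenger car → 02.04; battery-electric → 02.04.03; g.v.w. 32 t → 02.04.03.02. Scheduled 35%. Caledon agreement on 02.04.03: CTH not met. → 35%.
Line C: passenger car → 02.04; hybrid → 02.04.02; g.v.w. 32 t → 02.04.02.03. Scheduled 28%. Eswyn agreement on 02.04.03.02: 02.04.02.03 not covered; anti-dumping (Eswyn, 02.04): +6%; total 28% + 6% = 34%. → 34%.
Line D: passenger car → 02.04; battery-electric → 02.04.03; g.v.w. 16 t → 02.04.03.03. Scheduled 3%. Caledon agreement on 02.04.03: CTH met → 13% available; preference 13% not lower than 3% → no reduction. → 3%.
Line E: motorcycle → 02.03; hybrid → 02.03.01; g.v.w. 40 t → 02.03.01.03. Scheduled 34%. No special measure applies. → 34%.
Sum: 37% + 35% + 34% + 3% + 34% = 143%.

143%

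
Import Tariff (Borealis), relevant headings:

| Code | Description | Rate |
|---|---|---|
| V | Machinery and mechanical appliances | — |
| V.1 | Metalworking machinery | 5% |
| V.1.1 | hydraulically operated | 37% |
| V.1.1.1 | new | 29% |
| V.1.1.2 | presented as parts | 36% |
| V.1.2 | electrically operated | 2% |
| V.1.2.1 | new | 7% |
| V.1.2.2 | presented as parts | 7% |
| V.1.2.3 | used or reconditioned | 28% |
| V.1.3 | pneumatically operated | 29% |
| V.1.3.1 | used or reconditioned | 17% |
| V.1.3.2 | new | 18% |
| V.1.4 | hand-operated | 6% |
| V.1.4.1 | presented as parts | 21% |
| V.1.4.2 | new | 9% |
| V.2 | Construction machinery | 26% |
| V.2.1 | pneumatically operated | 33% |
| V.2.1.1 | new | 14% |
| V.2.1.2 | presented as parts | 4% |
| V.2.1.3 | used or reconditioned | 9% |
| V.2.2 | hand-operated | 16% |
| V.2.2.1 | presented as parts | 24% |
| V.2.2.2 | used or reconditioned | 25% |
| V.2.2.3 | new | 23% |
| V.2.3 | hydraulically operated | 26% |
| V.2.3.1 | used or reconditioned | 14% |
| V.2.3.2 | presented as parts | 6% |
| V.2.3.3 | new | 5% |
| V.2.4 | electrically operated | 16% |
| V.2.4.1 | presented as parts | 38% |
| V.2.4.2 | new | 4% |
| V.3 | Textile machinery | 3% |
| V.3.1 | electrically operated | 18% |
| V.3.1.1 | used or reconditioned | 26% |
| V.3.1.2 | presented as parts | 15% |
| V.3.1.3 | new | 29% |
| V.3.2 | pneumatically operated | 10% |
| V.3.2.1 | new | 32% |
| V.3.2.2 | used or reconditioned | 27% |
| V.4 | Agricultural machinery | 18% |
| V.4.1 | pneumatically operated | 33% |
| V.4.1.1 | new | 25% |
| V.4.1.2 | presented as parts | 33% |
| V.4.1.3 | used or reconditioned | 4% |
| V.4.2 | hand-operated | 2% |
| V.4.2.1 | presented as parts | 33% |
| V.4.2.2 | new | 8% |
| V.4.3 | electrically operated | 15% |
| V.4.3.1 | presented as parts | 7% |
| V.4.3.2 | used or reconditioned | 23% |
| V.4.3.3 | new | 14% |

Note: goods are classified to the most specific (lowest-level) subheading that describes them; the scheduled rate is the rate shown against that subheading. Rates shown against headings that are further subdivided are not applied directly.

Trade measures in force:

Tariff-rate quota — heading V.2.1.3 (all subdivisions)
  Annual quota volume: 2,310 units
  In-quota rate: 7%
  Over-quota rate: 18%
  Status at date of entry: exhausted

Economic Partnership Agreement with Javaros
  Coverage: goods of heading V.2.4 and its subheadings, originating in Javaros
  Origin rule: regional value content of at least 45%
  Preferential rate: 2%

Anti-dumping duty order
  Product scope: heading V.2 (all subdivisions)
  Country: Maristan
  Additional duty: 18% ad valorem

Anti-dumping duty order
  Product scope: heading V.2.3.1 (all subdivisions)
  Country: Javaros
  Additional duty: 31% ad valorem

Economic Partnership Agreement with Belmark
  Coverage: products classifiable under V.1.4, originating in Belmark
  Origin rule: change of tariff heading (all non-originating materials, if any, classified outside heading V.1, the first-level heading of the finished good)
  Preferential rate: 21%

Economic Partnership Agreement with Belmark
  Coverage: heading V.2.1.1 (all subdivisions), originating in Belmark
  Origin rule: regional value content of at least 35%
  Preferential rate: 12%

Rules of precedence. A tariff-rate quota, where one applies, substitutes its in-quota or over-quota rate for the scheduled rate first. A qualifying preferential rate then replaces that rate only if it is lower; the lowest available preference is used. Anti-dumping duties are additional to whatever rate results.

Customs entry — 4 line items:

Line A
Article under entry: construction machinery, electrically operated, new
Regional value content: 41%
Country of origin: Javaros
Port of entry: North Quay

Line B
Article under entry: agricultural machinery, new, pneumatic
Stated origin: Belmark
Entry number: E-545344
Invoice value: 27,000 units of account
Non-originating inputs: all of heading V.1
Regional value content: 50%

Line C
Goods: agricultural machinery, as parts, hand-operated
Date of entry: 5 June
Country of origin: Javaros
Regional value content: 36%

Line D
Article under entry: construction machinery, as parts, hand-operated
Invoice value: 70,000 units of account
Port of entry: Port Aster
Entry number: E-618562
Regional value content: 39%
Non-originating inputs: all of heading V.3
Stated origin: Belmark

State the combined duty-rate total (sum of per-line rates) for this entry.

Line A: construction → V.2; electrically operated → V.2.4; new → V.2.4.2. Scheduled 4%. Javaros agreement on V.2.4: RVC < 45%. → 4%.
Line B: agricultural → V.4; pneumatic → V.4.1; new → V.4.1.1. Scheduled 25%. Belmark agreement on V.1.4: V.4.1.1 not covered; Belmark agreement on V.2.1.1: V.4.1.1 not covered. → 25%.
Line C: agricultural → V.4; hand-operated → V.4.2; as parts → V.4.2.1. Scheduled 33%. Javaros agreement on V.2.4: V.4.2.1 not covered. → 33%.
Line D: construction → V.2; hand-operated → V.2.2; as parts → V.2.2.1. Scheduled 24%. Belmark agreement on V.1.4: V.2.2.1 not covered; Belmark agreement on V.2.1.1: V.2.2.1 not covered. → 24%.
Sum: 4% + 25% + 33% + 24% = 86%.

86%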